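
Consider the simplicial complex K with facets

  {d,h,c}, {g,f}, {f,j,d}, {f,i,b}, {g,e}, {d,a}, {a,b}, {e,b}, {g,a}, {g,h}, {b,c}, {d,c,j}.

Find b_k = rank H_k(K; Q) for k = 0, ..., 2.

We work with the vertex ordering a < b < c < d < e < f < g < h < i < j. The simplices of K, each written with vertices in increasing order, are:

  0-simplices (10): a, b, c, d, e, f, g, h, i, j
  1-simplices (18): ab, ad, ag, bc, be, bf, bi, cd, ch, cj, df, dh, dj, eg, fg, fi, fj, gh
  2-simplices (4): bfi, cdh, cdj, dfj

so the chain groups are C_0 ≅ Z^10, C_1 ≅ Z^18, C_2 ≅ Z^4.

Boundary ∂_1: C_1 → C_0 maps an edge to its endpoints' difference, ∂[p,q] = q − p.
The 10×18 boundary matrix has rank 9 and Smith normal form diag(1,1,1,1,1,1,1,1,1).

∂_2: C_2 → C_1 maps a triangle to the signed sum of its edges. For instance
  ∂cdj = dj − cj + cd,
  ∂dfj = fj − dj + df.
The 18×4 boundary matrix has rank 4 and Smith normal form diag(1,1,1,1).

Now H_k = ker ∂_k / im ∂_{k+1}, so:

  H_0: rank C_0 − rank ∂_1 = 10 − 9 = 1, and the invariant factors of ∂_1 are all 1, so H_0 ≅ Z.
  H_1: rank ker ∂_1 − rank ∂_2 = (18 − 9) − 4 = 5, and the invariant factors of ∂_2 are all 1, so H_1 ≅ Z^5.
  H_2: rank ker ∂_2 − rank ∂_3 = (4 − 4) − 0 = 0, and there is no ∂_3, so H_2 ≅ 0.

As a check, the Euler characteristic is 10 − 18 + 4 = -4, which agrees with 1 − 5 + 0 = -4.

Hence the Betti numbers are b_0 = 1, b_1 = 5, b_2 = 0.

b_0 = 1, b_1 = 5, b_2 = 0.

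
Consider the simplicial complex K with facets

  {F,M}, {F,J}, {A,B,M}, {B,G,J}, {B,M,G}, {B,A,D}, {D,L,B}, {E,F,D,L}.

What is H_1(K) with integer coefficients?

H_1 = Z^2.

K has 9 vertices, 18 edges, 9 triangles, 1 3-simplex.
rank ∂_1 = 8, rank ∂_2 = 8 ⇒ b_1 = 18 − 8 − 8 = 2; all invariant factors of ∂_2 are 1 so no torsion. So H_1 ≅ Z^2.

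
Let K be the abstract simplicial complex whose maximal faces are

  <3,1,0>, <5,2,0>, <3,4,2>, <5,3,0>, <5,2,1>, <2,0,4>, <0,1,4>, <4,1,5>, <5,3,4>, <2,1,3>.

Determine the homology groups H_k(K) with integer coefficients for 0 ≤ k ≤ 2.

H_0 ≅ Z,  H_1 ≅ Z/2,  H_2 = 0.

K has 6 vertices, 15 edges, 10 triangles.
rank ∂_0 = 0, rank ∂_1 = 5 ⇒ b_0 = 6 − 0 − 5 = 1; all invariant factors of ∂_1 are 1 so no torsion. So H_0 ≅ Z.
rank ∂_1 = 5, rank ∂_2 = 10 ⇒ b_1 = 15 − 5 − 10 = 0; ∂_2 has invariant factor(s) [2] giving torsion. So H_1 ≅ Z/2.
rank ∂_2 = 10, rank ∂_3 = 0 ⇒ b_2 = 10 − 10 − 0 = 0. So H_2 ≅ 0.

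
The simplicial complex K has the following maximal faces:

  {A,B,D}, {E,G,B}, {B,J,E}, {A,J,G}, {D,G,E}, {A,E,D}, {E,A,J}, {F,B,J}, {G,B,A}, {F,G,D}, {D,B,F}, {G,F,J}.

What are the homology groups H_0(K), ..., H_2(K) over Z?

H_0 ≅ Z,  H_1 ≅ Z/2Z,  H_2 = 0.

K has 7 vertices, 18 edges, 12 triangles.
rank ∂_0 = 0, rank ∂_1 = 6 ⇒ b_0 = 7 − 0 − 6 = 1; all invariant factors of ∂_1 are 1 so no torsion. So H_0 = Z.
rank ∂_1 = 6, rank ∂_2 = 12 ⇒ b_1 = 18 − 6 − 12 = 0; ∂_2 has invariant factor(s) [2] giving torsion. So H_1 = Z/2Z.
rank ∂_2 = 12, rank ∂_3 = 0 ⇒ b_2 = 12 − 12 − 0 = 0. So H_2 = 0.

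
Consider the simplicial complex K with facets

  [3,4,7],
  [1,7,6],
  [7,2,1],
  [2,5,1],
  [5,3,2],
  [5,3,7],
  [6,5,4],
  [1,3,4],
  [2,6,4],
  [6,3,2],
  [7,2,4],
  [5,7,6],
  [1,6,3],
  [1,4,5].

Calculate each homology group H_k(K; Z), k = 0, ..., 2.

We work with the vertex ordering 1 < 2 < 3 < 4 < 5 < 6 < 7. The simplices of K, each written with vertices in increasing order, are:

  0-simplices (7): [1], [2], [3], [4], [5], [6], [7]
  1-simplices (21): [1,2], [1,3], [1,4], [1,5], [1,6], [1,7], [2,3], [2,4], [2,5], [2,6], [2,7], [3,4], [3,5], [3,6], [3,7], [4,5], [4,6], [4,7], [5,6], [5,7], [6,7]
  2-simplices (14): [1,2,5], [1,2,7], [1,3,4], [1,3,6], [1,4,5], [1,6,7], [2,3,5], [2,3,6], [2,4,6], [2,4,7], [3,4,7], [3,5,7], [4,5,6], [5,6,7]

giving chain groups C_0 ≅ Z^7, C_1 ≅ Z^21, C_2 ≅ Z^14.

∂_1: C_1 → C_0 sends each edge [p,q] (with p < q) to q − p. For instance
  ∂[1,3] = [3] − [1].
This gives a 7×21 integer matrix of rank 6; reducing to Smith normal form yields diagonal entries (1,1,1,1,1,1).

∂_2: C_2 → C_1 maps a triangle to the signed sum of its edges. For instance
  ∂[1,3,6] = [3,6] − [1,6] + [1,3],
  ∂[1,6,7] = [6,7] − [1,7] + [1,6].
The resulting 21×14 matrix has rank 13, and its Smith normal form has invariant factors (1,1,1,1,1,1,1,1,1,1,1,1,1).

Reading off H_k = ker ∂_k / im ∂_{k+1}:

  H_0: rank C_0 − rank ∂_1 = 7 − 6 = 1, and the invariant factors of ∂_1 are all 1, so H_0 ≅ Z.
  H_1: rank ker ∂_1 − rank ∂_2 = (21 − 6) − 13 = 2, and the invariant factors of ∂_2 are all 1, so H_1 ≅ Z^2.
  H_2: rank ker ∂_2 − rank ∂_3 = (14 − 13) − 0 = 1, and there is no ∂_3, so H_2 ≅ Z.

As a check, the Euler characteristic is 7 − 21 + 14 = 0, which agrees with 1 − 2 + 1 = 0.

H_0 ≅ Z,  H_1 ≅ Z^2,  H_2 ≅ Z.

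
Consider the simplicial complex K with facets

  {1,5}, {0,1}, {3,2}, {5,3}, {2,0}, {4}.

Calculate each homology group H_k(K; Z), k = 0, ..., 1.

Take the total order 0 < 1 < 2 < 3 < 4 < 5 on the vertex set. Then K (dimension 1) consists of the simplices:

  0-simplices (6): [0], [1], [2], [3], [4], [5]
  1-simplices (5): [0,1], [0,2], [1,5], [2,3], [3,5]

Hence C_0 ≅ Z^6, C_1 ≅ Z^5.

∂_1: C_1 → C_0 sends each edge [p,q] (with p < q) to q − p. For instance
  ∂[0,1] = [1] − [0].
As a 6×5 matrix over Z this has rank 4, with invariant factors (1,1,1,1).

Reading off H_k = ker ∂_k / im ∂_{k+1}:

  H_0: rank C_0 − rank ∂_1 = 6 − 4 = 2, and the invariant factors of ∂_1 are all 1, so H_0 ≅ Z^2.
  H_1: rank ker ∂_1 − rank ∂_2 = (5 − 4) − 0 = 1, and there is no ∂_2, so H_1 ≅ Z.

As a check, the Euler characteristic is 6 − 5 = 1, which agrees with 2 − 1 = 1.

H_0 = Z^2,  H_1 = Z.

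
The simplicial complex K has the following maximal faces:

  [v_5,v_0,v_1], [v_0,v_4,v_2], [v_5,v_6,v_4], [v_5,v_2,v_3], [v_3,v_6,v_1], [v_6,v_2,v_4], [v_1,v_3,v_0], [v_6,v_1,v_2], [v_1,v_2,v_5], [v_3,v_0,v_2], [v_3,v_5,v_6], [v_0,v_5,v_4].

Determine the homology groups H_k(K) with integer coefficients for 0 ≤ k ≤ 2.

H_0 ≅ Z,  H_1 ≅ Z/2,  H_2 = 0.

We work with the vertex ordering v_0 < v_1 < v_2 < v_3 < v_4 < v_5 < v_6. The simplices of K, each written with vertices in increasing order, are:

  0-simplices (7): [v_0], [v_1], [v_2], [v_3], [v_4], [v_5], [v_6]
  1-simplices (18): (18 of them)
  2-simplices (12): (12 of them)

giving chain groups C_0 ≅ Z^7, C_1 ≅ Z^18, C_2 ≅ Z^12.

∂_1: C_1 → C_0 maps an edge to its endpoints' difference, ∂[p,q] = q − p. For instance
  ∂[v_2,v_3] = [v_3] − [v_2].
This gives a 7×18 integer matrix of rank 6; reducing to Smith normal form yields diagonal entries (1,1,1,1,1,1).

∂_2: C_2 → C_1 acts by ∂[p,q,r] = [q,r] − [p,r] + [p,q]. For instance
  ∂[v_0,v_1,v_5] = [v_1,v_5] − [v_0,v_5] + [v_0,v_1],
  ∂[v_2,v_4,v_6] = [v_4,v_6] − [v_2,v_6] + [v_2,v_4].
As a 18×12 matrix over Z this has rank 12, with invariant factors (1,1,1,1,1,1,1,1,1,1,1,2).

Computing H_k = (kernel of ∂_k) / (image of ∂_{k+1}):

  H_0: rank C_0 − rank ∂_1 = 7 − 6 = 1, and the invariant factors of ∂_1 are all 1, so H_0 ≅ Z.
  H_1: rank ker ∂_1 − rank ∂_2 = (18 − 6) − 12 = 0, and ∂_2 has invariant factor 2 > 1, so H_1 ≅ Z/2.
  H_2: rank ker ∂_2 − rank ∂_3 = (12 − 12) − 0 = 0, and there is no ∂_3, so H_2 ≅ 0.

(K is a triangulation of the real projective plane RP^2.)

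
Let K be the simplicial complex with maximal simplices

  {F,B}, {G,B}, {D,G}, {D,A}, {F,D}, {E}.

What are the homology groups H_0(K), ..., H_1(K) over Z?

Order the vertices as A < B < D < E < F < G. Listing each simplex with vertices in this order, K has dimension 1 with simplices:

  0-simplices (6): A, B, D, E, F, G
  1-simplices (5): AD, BF, BG, DF, DG

so the chain groups are C_0 ≅ Z^6, C_1 ≅ Z^5.

The boundary map ∂_1: C_1 → C_0 sends each edge [p,q] (with p < q) to q − p. For instance
  ∂DG = G − D.
The 6×5 boundary matrix has rank 4 and Smith normal form diag(1,1,1,1).

Computing H_k = (kernel of ∂_k) / (image of ∂_{k+1}):

  H_0: rank C_0 − rank ∂_1 = 6 − 4 = 2, and the invariant factors of ∂_1 are all 1, so H_0 ≅ Z^2.
  H_1: rank ker ∂_1 − rank ∂_2 = (5 − 4) − 0 = 1, and there is no ∂_2, so H_1 ≅ Z.

As a check, the Euler characteristic is 6 − 5 = 1, which agrees with 2 − 1 = 1.

H_0 ≅ Z^2,  H_1 ≅ Z.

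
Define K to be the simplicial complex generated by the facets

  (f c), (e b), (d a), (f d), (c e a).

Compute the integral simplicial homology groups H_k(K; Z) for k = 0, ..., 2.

Fix the vertex order a < b < c < d < e < f and write every simplex with vertices in increasing order. Then dim K = 2 and the simplices of K are:

  0-simplices (6): a, b, c, d, e, f
  1-simplices (7): ac, ad, ae, be, ce, cf, df
  2-simplices (1): ace

Hence C_0 ≅ Z^6, C_1 ≅ Z^7, C_2 ≅ Z^1.

Boundary ∂_1: C_1 → C_0 is given by ∂[p,q] = [q] − [p]. For instance
  ∂ad = d − a.
The resulting 6×7 matrix has rank 5, and its Smith normal form has invariant factors (1,1,1,1,1).

Boundary ∂_2: C_2 → C_1 acts by ∂[p,q,r] = [q,r] − [p,r] + [p,q]. For instance
  ∂ace = ce − ae + ac.
This gives a 7×1 integer matrix of rank 1; reducing to Smith normal form yields diagonal entries (1).

Reading off H_k = ker ∂_k / im ∂_{k+1}:

  H_0: rank C_0 − rank ∂_1 = 6 − 5 = 1, and the invariant factors of ∂_1 are all 1, so H_0 ≅ Z.
  H_1: rank ker ∂_1 − rank ∂_2 = (7 − 5) − 1 = 1, and the invariant factors of ∂_2 are all 1, so H_1 ≅ Z.
  H_2: rank ker ∂_2 − rank ∂_3 = (1 − 1) − 0 = 0, and there is no ∂_3, so H_2 ≅ 0.

H_0 ≅ Z,  H_1 ≅ Z,  H_2 = 0.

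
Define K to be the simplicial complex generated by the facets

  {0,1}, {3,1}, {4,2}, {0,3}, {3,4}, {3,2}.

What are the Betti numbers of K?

b_0 = 1, b_1 = 2.

Fix the vertex order 0 < 1 < 2 < 3 < 4 and write every simplex with vertices in increasing order. Then dim K = 1 and the simplices of K are:

  0-simplices (5): [0], [1], [2], [3], [4]
  1-simplices (6): [0,1], [0,3], [1,3], [2,3], [2,4], [3,4]

giving chain groups C_0 ≅ Z^5, C_1 ≅ Z^6.

The boundary map ∂_1: C_1 → C_0 is given by ∂[p,q] = [q] − [p]. For instance
  ∂[3,4] = [4] − [3].
The 5×6 boundary matrix has rank 4 and Smith normal form diag(1,1,1,1).

Computing H_k = (kernel of ∂_k) / (image of ∂_{k+1}):

  H_0: rank C_0 − rank ∂_1 = 5 − 4 = 1, and the invariant factors of ∂_1 are all 1, so H_0 ≅ Z.
  H_1: rank ker ∂_1 − rank ∂_2 = (6 − 4) − 0 = 2, and there is no ∂_2, so H_1 ≅ Z^2.

Hence the Betti numbers are b_0 = 1, b_1 = 2.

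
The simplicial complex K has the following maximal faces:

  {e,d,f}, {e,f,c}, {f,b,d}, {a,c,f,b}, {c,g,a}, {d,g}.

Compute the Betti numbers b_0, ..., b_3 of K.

b_0 = 1, b_1 = 1, b_2 = 0, b_3 = 0.

We work with the vertex ordering a < b < c < d < e < f < g. The simplices of K, each written with vertices in increasing order, are:

  0-simplices (7): a, b, c, d, e, f, g
  1-simplices (14): ab, ac, af, ag, bc, bd, bf, ce, cf, cg, de, df, dg, ef
  2-simplices (8): abc, abf, acf, acg, bcf, bdf, cef, def
  3-simplices (1): abcf

so the chain groups are C_0 ≅ Z^7, C_1 ≅ Z^14, C_2 ≅ Z^8, C_3 ≅ Z^1.

Boundary ∂_1: C_1 → C_0 sends each edge [p,q] (with p < q) to q − p. For instance
  ∂de = e − d.
As a 7×14 matrix over Z this has rank 6, with invariant factors (1,1,1,1,1,1).

Boundary ∂_2: C_2 → C_1 sends each 2-simplex [p,q,r] to [q,r] − [p,r] + [p,q]. For instance
  ∂abf = bf − af + ab,
  ∂acf = cf − af + ac.
This gives a 14×8 integer matrix of rank 7; reducing to Smith normal form yields diagonal entries (1,1,1,1,1,1,1).

∂_3: C_3 → C_2 sends each 3-simplex σ to the alternating sum Σ_i (−1)^i (σ with its i-th vertex removed). For instance
  ∂abcf = bcf − acf + abf − abc.
The resulting 8×1 matrix has rank 1, and its Smith normal form has invariant factors (1).

Now H_k = ker ∂_k / im ∂_{k+1}, so:

  H_0: rank C_0 − rank ∂_1 = 7 − 6 = 1, and the invariant factors of ∂_1 are all 1, so H_0 = Z.
  H_1: rank ker ∂_1 − rank ∂_2 = (14 − 6) − 7 = 1, and the invariant factors of ∂_2 are all 1, so H_1 = Z.
  H_2: rank ker ∂_2 − rank ∂_3 = (8 − 7) − 1 = 0, and the invariant factors of ∂_3 are all 1, so H_2 = 0.
  H_3: rank ker ∂_3 − rank ∂_4 = (1 − 1) − 0 = 0, and there is no ∂_4, so H_3 = 0.

Hence the Betti numbers are b_0 = 1, b_1 = 1, b_2 = 0, b_3 = 0.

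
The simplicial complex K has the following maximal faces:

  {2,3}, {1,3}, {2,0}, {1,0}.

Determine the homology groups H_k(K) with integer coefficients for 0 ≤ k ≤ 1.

H_0 ≅ Z,  H_1 ≅ Z.

Fix the vertex order 0 < 1 < 2 < 3 and write every simplex with vertices in increasing order. Then dim K = 1 and the simplices of K are:

  0-simplices (4): [0], [1], [2], [3]
  1-simplices (4): [0,1], [0,2], [1,3], [2,3]

Hence C_0 ≅ Z^4, C_1 ≅ Z^4.

Boundary ∂_1: C_1 → C_0 maps an edge to its endpoints' difference, ∂[p,q] = q − p. For instance
  ∂[0,2] = [2] − [0].
The 4×4 boundary matrix has rank 3 and Smith normal form diag(1,1,1).

From H_k ≅ ker(∂_k) / im(∂_{k+1}) we obtain:

  H_0: rank C_0 − rank ∂_1 = 4 − 3 = 1, and the invariant factors of ∂_1 are all 1, so H_0 = Z.
  H_1: rank ker ∂_1 − rank ∂_2 = (4 − 3) − 0 = 1, and there is no ∂_2, so H_1 = Z.

(K is a triangulation of the circle S^1.)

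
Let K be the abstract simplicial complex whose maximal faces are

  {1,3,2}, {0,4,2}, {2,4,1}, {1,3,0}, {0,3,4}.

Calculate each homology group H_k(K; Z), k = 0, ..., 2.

H_0 = Z,  H_1 = Z,  H_2 = 0.

Take the total order 0 < 1 < 2 < 3 < 4 on the vertex set. Then K (dimension 2) consists of the simplices:

  0-simplices (5): [0], [1], [2], [3], [4]
  1-simplices (10): [0,1], [0,2], [0,3], [0,4], [1,2], [1,3], [1,4], [2,3], [2,4], [3,4]
  2-simplices (5): [0,1,3], [0,2,4], [0,3,4], [1,2,3], [1,2,4]

Hence C_0 ≅ Z^5, C_1 ≅ Z^10, C_2 ≅ Z^5.

The boundary map ∂_1: C_1 → C_0 sends each edge [p,q] (with p < q) to q − p. For instance
  ∂[2,3] = [3] − [2].
This gives a 5×10 integer matrix of rank 4; reducing to Smith normal form yields diagonal entries (1,1,1,1).

The boundary map ∂_2: C_2 → C_1 sends each 2-simplex [p,q,r] to [q,r] − [p,r] + [p,q]. For instance
  ∂[1,2,3] = [2,3] − [1,3] + [1,2],
  ∂[0,3,4] = [3,4] − [0,4] + [0,3].
The 10×5 boundary matrix has rank 5 and Smith normal form diag(1,1,1,1,1).

Computing H_k = (kernel of ∂_k) / (image of ∂_{k+1}):

  H_0: rank C_0 − rank ∂_1 = 5 − 4 = 1, and the invariant factors of ∂_1 are all 1, so H_0 ≅ Z.
  H_1: rank ker ∂_1 − rank ∂_2 = (10 − 4) − 5 = 1, and the invariant factors of ∂_2 are all 1, so H_1 ≅ Z.
  H_2: rank ker ∂_2 − rank ∂_3 = (5 − 5) − 0 = 0, and there is no ∂_3, so H_2 ≅ 0.

(K is a triangulation of the Möbius band.)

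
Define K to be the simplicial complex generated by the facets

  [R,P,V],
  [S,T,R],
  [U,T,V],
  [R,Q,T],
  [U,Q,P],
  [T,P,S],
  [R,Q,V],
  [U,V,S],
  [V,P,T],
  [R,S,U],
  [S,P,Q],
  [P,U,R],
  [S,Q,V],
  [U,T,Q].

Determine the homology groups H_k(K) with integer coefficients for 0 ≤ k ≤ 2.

Order the vertices as P < Q < R < S < T < U < V. Listing each simplex with vertices in this order, K has dimension 2 with simplices:

  0-simplices (7): P, Q, R, S, T, U, V
  1-simplices (21): PQ, PR, PS, PT, PU, PV, QR, QS, QT, QU, QV, RS, RT, RU, RV, ST, SU, SV, TU, TV, UV
  2-simplices (14): PQS, PQU, PRU, PRV, PST, PTV, QRT, QRV, QSV, QTU, RST, RSU, SUV, TUV

Hence C_0 ≅ Z^7, C_1 ≅ Z^21, C_2 ≅ Z^14.

The boundary map ∂_1: C_1 → C_0 maps an edge to its endpoints' difference, ∂[p,q] = q − p. For instance
  ∂RV = V − R.
The 7×21 boundary matrix has rank 6 and Smith normal form diag(1,1,1,1,1,1).

Boundary ∂_2: C_2 → C_1 acts by ∂[p,q,r] = [q,r] − [p,r] + [p,q]. For instance
  ∂PTV = TV − PV + PT,
  ∂PQU = QU − PU + PQ.
The resulting 21×14 matrix has rank 13, and its Smith normal form has invariant factors (1,1,1,1,1,1,1,1,1,1,1,1,1).

Now H_k = ker ∂_k / im ∂_{k+1}, so:

  H_0: rank C_0 − rank ∂_1 = 7 − 6 = 1, and the invariant factors of ∂_1 are all 1, so H_0 ≅ Z.
  H_1: rank ker ∂_1 − rank ∂_2 = (21 − 6) − 13 = 2, and the invariant factors of ∂_2 are all 1, so H_1 ≅ Z^2.
  H_2: rank ker ∂_2 − rank ∂_3 = (14 − 13) − 0 = 1, and there is no ∂_3, so H_2 ≅ Z.

As a check, the Euler characteristic is 7 − 21 + 14 = 0, which agrees with 1 − 2 + 1 = 0.

H_0 ≅ Z,  H_1 ≅ Z^2,  H_2 ≅ Z.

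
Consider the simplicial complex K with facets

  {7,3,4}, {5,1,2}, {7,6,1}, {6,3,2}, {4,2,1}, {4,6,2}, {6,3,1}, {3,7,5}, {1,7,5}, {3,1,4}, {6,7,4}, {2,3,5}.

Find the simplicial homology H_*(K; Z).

H_0 ≅ Z,  H_1 ≅ Z/2,  H_2 = 0.

Take the total order 1 < 2 < 3 < 4 < 5 < 6 < 7 on the vertex set. Then K (dimension 2) consists of the simplices:

  0-simplices (7): [1], [2], [3], [4], [5], [6], [7]
  1-simplices (18): [1,2], [1,3], [1,4], [1,5], [1,6], [1,7], [2,3], [2,4], [2,5], [2,6], [3,4], [3,5], [3,6], [3,7], [4,6], [4,7], [5,7], [6,7]
  2-simplices (12): [1,2,4], [1,2,5], [1,3,4], [1,3,6], [1,5,7], [1,6,7], [2,3,5], [2,3,6], [2,4,6], [3,4,7], [3,5,7], [4,6,7]

so the chain groups are C_0 ≅ Z^7, C_1 ≅ Z^18, C_2 ≅ Z^12.

∂_1: C_1 → C_0 sends each edge [p,q] (with p < q) to q − p. For instance
  ∂[4,7] = [7] − [4].
This gives a 7×18 integer matrix of rank 6; reducing to Smith normal form yields diagonal entries (1,1,1,1,1,1).

The boundary map ∂_2: C_2 → C_1 maps a triangle to the signed sum of its edges. For instance
  ∂[2,4,6] = [4,6] − [2,6] + [2,4],
  ∂[3,5,7] = [5,7] − [3,7] + [3,5].
The 18×12 boundary matrix has rank 12 and Smith normal form diag(1,1,1,1,1,1,1,1,1,1,1,2).

Computing H_k = (kernel of ∂_k) / (image of ∂_{k+1}):

  H_0: rank C_0 − rank ∂_1 = 7 − 6 = 1, and the invariant factors of ∂_1 are all 1, so H_0 ≅ Z.
  H_1: rank ker ∂_1 − rank ∂_2 = (18 − 6) − 12 = 0, and ∂_2 has invariant factor 2 > 1, so H_1 ≅ Z/2.
  H_2: rank ker ∂_2 − rank ∂_3 = (12 − 12) − 0 = 0, and there is no ∂_3, so H_2 ≅ 0.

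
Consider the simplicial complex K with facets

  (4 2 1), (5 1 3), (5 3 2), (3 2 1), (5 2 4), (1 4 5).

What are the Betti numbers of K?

b_0 = 1, b_1 = 0, b_2 = 1.

Fix the vertex order 1 < 2 < 3 < 4 < 5 and write every simplex with vertices in increasing order. Then dim K = 2 and the simplices of K are:

  0-simplices (5): [1], [2], [3], [4], [5]
  1-simplices (9): [1,2], [1,3], [1,4], [1,5], [2,3], [2,4], [2,5], [3,5], [4,5]
  2-simplices (6): [1,2,3], [1,2,4], [1,3,5], [1,4,5], [2,3,5], [2,4,5]

Hence C_0 ≅ Z^5, C_1 ≅ Z^9, C_2 ≅ Z^6.

Boundary ∂_1: C_1 → C_0 is given by ∂[p,q] = [q] − [p].
The 5×9 boundary matrix has rank 4 and Smith normal form diag(1,1,1,1).

The boundary map ∂_2: C_2 → C_1 sends each 2-simplex [p,q,r] to [q,r] − [p,r] + [p,q]. For instance
  ∂[1,2,4] = [2,4] − [1,4] + [1,2],
  ∂[1,4,5] = [4,5] − [1,5] + [1,4].
The 9×6 boundary matrix has rank 5 and Smith normal form diag(1,1,1,1,1).

From H_k ≅ ker(∂_k) / im(∂_{k+1}) we obtain:

  H_0: rank C_0 − rank ∂_1 = 5 − 4 = 1, and the invariant factors of ∂_1 are all 1, so H_0 = Z.
  H_1: rank ker ∂_1 − rank ∂_2 = (9 − 4) − 5 = 0, and the invariant factors of ∂_2 are all 1, so H_1 = 0.
  H_2: rank ker ∂_2 − rank ∂_3 = (6 − 5) − 0 = 1, and there is no ∂_3, so H_2 = Z.

(K is a triangulation of the 2-sphere S^2.)

Hence the Betti numbers are b_0 = 1, b_1 = 0, b_2 = 1.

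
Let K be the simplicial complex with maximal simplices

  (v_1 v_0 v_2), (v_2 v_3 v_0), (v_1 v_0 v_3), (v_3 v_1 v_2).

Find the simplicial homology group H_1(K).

Take the total order v_0 < v_1 < v_2 < v_3 on the vertex set. Then K (dimension 2) consists of the simplices:

  0-simplices (4): [v_0], [v_1], [v_2], [v_3]
  1-simplices (6): [v_0,v_1], [v_0,v_2], [v_0,v_3], [v_1,v_2], [v_1,v_3], [v_2,v_3]
  2-simplices (4): [v_0,v_1,v_2], [v_0,v_1,v_3], [v_0,v_2,v_3], [v_1,v_2,v_3]

giving chain groups C_0 ≅ Z^4, C_1 ≅ Z^6, C_2 ≅ Z^4.

Boundary ∂_1: C_1 → C_0 maps an edge to its endpoints' difference, ∂[p,q] = q − p.
As a 4×6 matrix over Z this has rank 3, with invariant factors (1,1,1).

∂_2: C_2 → C_1 maps a triangle to the signed sum of its edges. For instance
  ∂[v_0,v_1,v_2] = [v_1,v_2] − [v_0,v_2] + [v_0,v_1],
  ∂[v_0,v_1,v_3] = [v_1,v_3] − [v_0,v_3] + [v_0,v_1].
The 6×4 boundary matrix has rank 3 and Smith normal form diag(1,1,1).

Computing H_k = (kernel of ∂_k) / (image of ∂_{k+1}):

  H_1: rank ker ∂_1 − rank ∂_2 = (6 − 3) − 3 = 0, and the invariant factors of ∂_2 are all 1, so H_1 = 0.

H_1 ≅ 0.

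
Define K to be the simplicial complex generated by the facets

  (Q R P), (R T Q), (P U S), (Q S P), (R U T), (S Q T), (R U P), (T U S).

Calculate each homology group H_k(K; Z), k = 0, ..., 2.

Fix the vertex order P < Q < R < S < T < U and write every simplex with vertices in increasing order. Then dim K = 2 and the simplices of K are:

  0-simplices (6): P, Q, R, S, T, U
  1-simplices (12): PQ, PR, PS, PU, QR, QS, QT, RT, RU, ST, SU, TU
  2-simplices (8): PQR, PQS, PRU, PSU, QRT, QST, RTU, STU

so the chain groups are C_0 ≅ Z^6, C_1 ≅ Z^12, C_2 ≅ Z^8.

∂_1: C_1 → C_0 is given by ∂[p,q] = [q] − [p].
This gives a 6×12 integer matrix of rank 5; reducing to Smith normal form yields diagonal entries (1,1,1,1,1).

Boundary ∂_2: C_2 → C_1 acts by ∂[p,q,r] = [q,r] − [p,r] + [p,q]. For instance
  ∂STU = TU − SU + ST,
  ∂QRT = RT − QT + QR.
As a 12×8 matrix over Z this has rank 7, with invariant factors (1,1,1,1,1,1,1).

Computing H_k = (kernel of ∂_k) / (image of ∂_{k+1}):

  H_0: rank C_0 − rank ∂_1 = 6 − 5 = 1, and the invariant factors of ∂_1 are all 1, so H_0 ≅ Z.
  H_1: rank ker ∂_1 − rank ∂_2 = (12 − 5) − 7 = 0, and the invariant factors of ∂_2 are all 1, so H_1 ≅ 0.
  H_2: rank ker ∂_2 − rank ∂_3 = (8 − 7) − 0 = 1, and there is no ∂_3, so H_2 ≅ Z.

As a check, the Euler characteristic is 6 − 12 + 8 = 2, which agrees with 1 − 0 + 1 = 2.

H_0 ≅ Z,  H_1 = 0,  H_2 ≅ Z.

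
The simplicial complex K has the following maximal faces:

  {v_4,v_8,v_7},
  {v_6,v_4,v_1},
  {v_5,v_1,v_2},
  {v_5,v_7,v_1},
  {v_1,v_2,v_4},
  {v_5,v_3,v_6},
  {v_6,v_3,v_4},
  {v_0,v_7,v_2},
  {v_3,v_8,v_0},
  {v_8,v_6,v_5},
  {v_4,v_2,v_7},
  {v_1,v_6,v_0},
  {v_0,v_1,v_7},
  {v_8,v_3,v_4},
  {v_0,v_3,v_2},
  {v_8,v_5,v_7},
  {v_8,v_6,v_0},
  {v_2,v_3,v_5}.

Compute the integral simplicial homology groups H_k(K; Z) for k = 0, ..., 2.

Take the total order v_0 < v_1 < v_2 < v_3 < v_4 < v_5 < v_6 < v_7 < v_8 on the vertex set. Then K (dimension 2) consists of the simplices:

  0-simplices (9): [v_0], [v_1], [v_2], [v_3], [v_4], [v_5], [v_6], [v_7], [v_8]
  1-simplices (27): (27 of them)
  2-simplices (18): (18 of them)

Hence C_0 ≅ Z^9, C_1 ≅ Z^27, C_2 ≅ Z^18.

Boundary ∂_1: C_1 → C_0 maps an edge to its endpoints' difference, ∂[p,q] = q − p.
This gives a 9×27 integer matrix of rank 8; reducing to Smith normal form yields diagonal entries (1,1,1,1,1,1,1,1).

The boundary map ∂_2: C_2 → C_1 sends each 2-simplex [p,q,r] to [q,r] − [p,r] + [p,q]. For instance
  ∂[v_5,v_6,v_8] = [v_6,v_8] − [v_5,v_8] + [v_5,v_6],
  ∂[v_0,v_2,v_7] = [v_2,v_7] − [v_0,v_7] + [v_0,v_2].
As a 27×18 matrix over Z this has rank 18, with invariant factors (1,1,1,1,1,1,1,1,1,1,1,1,1,1,1,1,1,2).

From H_k ≅ ker(∂_k) / im(∂_{k+1}) we obtain:

  H_0: rank C_0 − rank ∂_1 = 9 − 8 = 1, and the invariant factors of ∂_1 are all 1, so H_0 ≅ Z.
  H_1: rank ker ∂_1 − rank ∂_2 = (27 − 8) − 18 = 1, and ∂_2 has invariant factor 2 > 1, so H_1 ≅ Z ⊕ Z/2Z.
  H_2: rank ker ∂_2 − rank ∂_3 = (18 − 18) − 0 = 0, and there is no ∂_3, so H_2 ≅ 0.

(K is a triangulation of the Klein bottle.)

H_0 = Z,  H_1 = Z ⊕ Z/2Z,  H_2 = 0.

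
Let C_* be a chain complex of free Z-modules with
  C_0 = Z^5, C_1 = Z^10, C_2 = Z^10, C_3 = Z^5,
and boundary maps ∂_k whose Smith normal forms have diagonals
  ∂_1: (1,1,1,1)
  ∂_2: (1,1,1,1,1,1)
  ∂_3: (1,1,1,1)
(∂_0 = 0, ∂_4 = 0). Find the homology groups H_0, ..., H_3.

H_0 ≅ Z,  H_1 = 0,  H_2 = 0,  H_3 ≅ Z.

H_0: b_0 = 5 − 0 − 4 = 1; torsion from ∂_1 factors > 1: none. So H_0 ≅ Z.
H_1: b_1 = 10 − 4 − 6 = 0; torsion from ∂_2 factors > 1: none. So H_1 ≅ 0.
H_2: b_2 = 10 − 6 − 4 = 0; torsion from ∂_3 factors > 1: none. So H_2 ≅ 0.
H_3: b_3 = 5 − 4 − 0 = 1; torsion from ∂_4 factors > 1: none. So H_3 ≅ Z.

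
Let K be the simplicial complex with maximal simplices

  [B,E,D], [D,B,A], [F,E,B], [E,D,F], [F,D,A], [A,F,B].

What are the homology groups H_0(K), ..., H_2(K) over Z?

H_0 = Z,  H_1 = 0,  H_2 = Z.

Fix the vertex order A < B < D < E < F and write every simplex with vertices in increasing order. Then dim K = 2 and the simplices of K are:

  0-simplices (5): A, B, D, E, F
  1-simplices (9): AB, AD, AF, BD, BE, BF, DE, DF, EF
  2-simplices (6): ABD, ABF, ADF, BDE, BEF, DEF

so the chain groups are C_0 ≅ Z^5, C_1 ≅ Z^9, C_2 ≅ Z^6.

∂_1: C_1 → C_0 sends each edge [p,q] (with p < q) to q − p. For instance
  ∂AD = D − A.
This gives a 5×9 integer matrix of rank 4; reducing to Smith normal form yields diagonal entries (1,1,1,1).

Boundary ∂_2: C_2 → C_1 maps a triangle to the signed sum of its edges. For instance
  ∂ADF = DF − AF + AD,
  ∂BEF = EF − BF + BE.
The resulting 9×6 matrix has rank 5, and its Smith normal form has invariant factors (1,1,1,1,1).

From H_k ≅ ker(∂_k) / im(∂_{k+1}) we obtain:

  H_0: rank C_0 − rank ∂_1 = 5 − 4 = 1, and the invariant factors of ∂_1 are all 1, so H_0 = Z.
  H_1: rank ker ∂_1 − rank ∂_2 = (9 − 4) − 5 = 0, and the invariant factors of ∂_2 are all 1, so H_1 = 0.
  H_2: rank ker ∂_2 − rank ∂_3 = (6 − 5) − 0 = 1, and there is no ∂_3, so H_2 = Z.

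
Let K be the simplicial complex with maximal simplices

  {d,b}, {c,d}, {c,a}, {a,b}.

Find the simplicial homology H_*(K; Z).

Take the total order a < b < c < d on the vertex set. Then K (dimension 1) consists of the simplices:

  0-simplices (4): a, b, c, d
  1-simplices (4): ab, ac, bd, cd

Hence C_0 ≅ Z^4, C_1 ≅ Z^4.

∂_1: C_1 → C_0 maps an edge to its endpoints' difference, ∂[p,q] = q − p. For instance
  ∂bd = d − b.
As a 4×4 matrix over Z this has rank 3, with invariant factors (1,1,1).

Now H_k = ker ∂_k / im ∂_{k+1}, so:

  H_0: rank C_0 − rank ∂_1 = 4 − 3 = 1, and the invariant factors of ∂_1 are all 1, so H_0 = Z.
  H_1: rank ker ∂_1 − rank ∂_2 = (4 − 3) − 0 = 1, and there is no ∂_2, so H_1 = Z.

As a check, the Euler characteristic is 4 − 4 = 0, which agrees with 1 − 1 = 0.
(K is a triangulation of the circle S^1.)

H_0 ≅ Z,  H_1 ≅ Z.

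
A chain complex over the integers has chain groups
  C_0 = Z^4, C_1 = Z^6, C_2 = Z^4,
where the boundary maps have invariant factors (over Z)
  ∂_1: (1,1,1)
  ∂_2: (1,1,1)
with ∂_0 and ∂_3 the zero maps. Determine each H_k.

H_0 = Z,  H_1 = 0,  H_2 = Z.

H_0: b_0 = 4 − 0 − 3 = 1; torsion from ∂_1 factors > 1: none. So H_0 = Z.
H_1: b_1 = 6 − 3 − 3 = 0; torsion from ∂_2 factors > 1: none. So H_1 = 0.
H_2: b_2 = 4 − 3 − 0 = 1; torsion from ∂_3 factors > 1: none. So H_2 = Z.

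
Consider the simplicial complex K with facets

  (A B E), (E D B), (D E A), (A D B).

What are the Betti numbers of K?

b_0 = 1, b_1 = 0, b_2 = 1.

Fix the vertex order A < B < D < E and write every simplex with vertices in increasing order. Then dim K = 2 and the simplices of K are:

  0-simplices (4): A, B, D, E
  1-simplices (6): AB, AD, AE, BD, BE, DE
  2-simplices (4): ABD, ABE, ADE, BDE

so the chain groups are C_0 ≅ Z^4, C_1 ≅ Z^6, C_2 ≅ Z^4.

Boundary ∂_1: C_1 → C_0 maps an edge to its endpoints' difference, ∂[p,q] = q − p. For instance
  ∂BE = E − B.
The resulting 4×6 matrix has rank 3, and its Smith normal form has invariant factors (1,1,1).

The boundary map ∂_2: C_2 → C_1 sends each 2-simplex [p,q,r] to [q,r] − [p,r] + [p,q]. For instance
  ∂ABE = BE − AE + AB,
  ∂ADE = DE − AE + AD.
The resulting 6×4 matrix has rank 3, and its Smith normal form has invariant factors (1,1,1).

Reading off H_k = ker ∂_k / im ∂_{k+1}:

  H_0: rank C_0 − rank ∂_1 = 4 − 3 = 1, and the invariant factors of ∂_1 are all 1, so H_0 = Z.
  H_1: rank ker ∂_1 − rank ∂_2 = (6 − 3) − 3 = 0, and the invariant factors of ∂_2 are all 1, so H_1 = 0.
  H_2: rank ker ∂_2 − rank ∂_3 = (4 − 3) − 0 = 1, and there is no ∂_3, so H_2 = Z.

As a check, the Euler characteristic is 4 − 6 + 4 = 2, which agrees with 1 − 0 + 1 = 2.

Hence the Betti numbers are b_0 = 1, b_1 = 0, b_2 = 1.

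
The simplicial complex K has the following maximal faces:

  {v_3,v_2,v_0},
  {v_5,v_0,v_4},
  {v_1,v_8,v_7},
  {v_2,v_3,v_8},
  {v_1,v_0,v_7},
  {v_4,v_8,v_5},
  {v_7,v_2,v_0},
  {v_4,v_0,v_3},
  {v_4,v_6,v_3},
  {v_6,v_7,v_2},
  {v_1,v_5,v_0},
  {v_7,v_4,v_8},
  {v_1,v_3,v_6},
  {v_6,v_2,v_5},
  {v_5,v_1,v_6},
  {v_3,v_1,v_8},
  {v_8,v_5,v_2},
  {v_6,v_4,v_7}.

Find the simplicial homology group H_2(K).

Take the total order v_0 < v_1 < v_2 < v_3 < v_4 < v_5 < v_6 < v_7 < v_8 on the vertex set. Then K (dimension 2) consists of the simplices:

  0-simplices (9): [v_0], [v_1], [v_2], [v_3], [v_4], [v_5], [v_6], [v_7], [v_8]
  1-simplices (27): (27 of them)
  2-simplices (18): (18 of them)

giving chain groups C_0 ≅ Z^9, C_1 ≅ Z^27, C_2 ≅ Z^18.

Boundary ∂_1: C_1 → C_0 is given by ∂[p,q] = [q] − [p].
The 9×27 boundary matrix has rank 8 and Smith normal form diag(1,1,1,1,1,1,1,1).

∂_2: C_2 → C_1 maps a triangle to the signed sum of its edges. For instance
  ∂[v_2,v_6,v_7] = [v_6,v_7] − [v_2,v_7] + [v_2,v_6],
  ∂[v_2,v_3,v_8] = [v_3,v_8] − [v_2,v_8] + [v_2,v_3].
The resulting 27×18 matrix has rank 17, and its Smith normal form has invariant factors (1,1,1,1,1,1,1,1,1,1,1,1,1,1,1,1,1).

Reading off H_k = ker ∂_k / im ∂_{k+1}:

  H_2: rank ker ∂_2 − rank ∂_3 = (18 − 17) − 0 = 1, and there is no ∂_3, so H_2 ≅ Z.

H_2 ≅ Z.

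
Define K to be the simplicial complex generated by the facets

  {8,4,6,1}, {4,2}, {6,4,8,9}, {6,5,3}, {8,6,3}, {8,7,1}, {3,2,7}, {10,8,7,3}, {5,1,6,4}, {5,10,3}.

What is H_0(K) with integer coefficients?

H_0 ≅ Z.

We work with the vertex ordering 1 < 2 < 3 < 4 < 5 < 6 < 7 < 8 < 9 < 10. The simplices of K, each written with vertices in increasing order, are:

  0-simplices (10): [1], [2], [3], [4], [5], [6], [7], [8], [9], [10]
  1-simplices (25): (25 of them)
  2-simplices (19): (19 of them)
  3-simplices (4): [1,4,5,6], [1,4,6,8], [3,7,8,10], [4,6,8,9]

Hence C_0 ≅ Z^10, C_1 ≅ Z^25, C_2 ≅ Z^19, C_3 ≅ Z^4.

The boundary map ∂_1: C_1 → C_0 maps an edge to its endpoints' difference, ∂[p,q] = q − p. For instance
  ∂[2,7] = [7] − [2].
The resulting 10×25 matrix has rank 9, and its Smith normal form has invariant factors (1,1,1,1,1,1,1,1,1).

∂_2: C_2 → C_1 sends each 2-simplex [p,q,r] to [q,r] − [p,r] + [p,q]. For instance
  ∂[2,3,7] = [3,7] − [2,7] + [2,3],
  ∂[3,7,10] = [7,10] − [3,10] + [3,7].
The resulting 25×19 matrix has rank 15, and its Smith normal form has invariant factors (1,1,1,1,1,1,1,1,1,1,1,1,1,1,1).

The boundary map ∂_3: C_3 → C_2 sends each 3-simplex σ to the alternating sum Σ_i (−1)^i (σ with its i-th vertex removed). For instance
  ∂[1,4,5,6] = [4,5,6] − [1,5,6] + [1,4,6] − [1,4,5],
  ∂[1,4,6,8] = [4,6,8] − [1,6,8] + [1,4,8] − [1,4,6].
This gives a 19×4 integer matrix of rank 4; reducing to Smith normal form yields diagonal entries (1,1,1,1).

From H_k ≅ ker(∂_k) / im(∂_{k+1}) we obtain:

  H_0: rank C_0 − rank ∂_1 = 10 − 9 = 1, and the invariant factors of ∂_1 are all 1, so H_0 ≅ Z.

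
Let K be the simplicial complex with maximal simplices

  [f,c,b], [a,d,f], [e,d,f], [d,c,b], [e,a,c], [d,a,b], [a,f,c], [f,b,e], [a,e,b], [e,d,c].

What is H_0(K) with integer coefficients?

Take the total order a < b < c < d < e < f on the vertex set. Then K (dimension 2) consists of the simplices:

  0-simplices (6): a, b, c, d, e, f
  1-simplices (15): ab, ac, ad, ae, af, bc, bd, be, bf, cd, ce, cf, de, df, ef
  2-simplices (10): abd, abe, ace, acf, adf, bcd, bcf, bef, cde, def

Hence C_0 ≅ Z^6, C_1 ≅ Z^15, C_2 ≅ Z^10.

∂_1: C_1 → C_0 is given by ∂[p,q] = [q] − [p]. For instance
  ∂bf = f − b.
This gives a 6×15 integer matrix of rank 5; reducing to Smith normal form yields diagonal entries (1,1,1,1,1).

The boundary map ∂_2: C_2 → C_1 sends each 2-simplex [p,q,r] to [q,r] − [p,r] + [p,q]. For instance
  ∂bef = ef − bf + be,
  ∂def = ef − df + de.
This gives a 15×10 integer matrix of rank 10; reducing to Smith normal form yields diagonal entries (1,1,1,1,1,1,1,1,1,2).

Reading off H_k = ker ∂_k / im ∂_{k+1}:

  H_0: rank C_0 − rank ∂_1 = 6 − 5 = 1, and the invariant factors of ∂_1 are all 1, so H_0 = Z.

(K is a triangulation of the real projective plane RP^2.)

H_0 = Z.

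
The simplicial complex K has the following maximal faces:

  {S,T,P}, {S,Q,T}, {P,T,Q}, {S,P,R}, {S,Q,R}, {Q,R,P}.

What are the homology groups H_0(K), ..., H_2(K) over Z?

H_0 ≅ Z,  H_1 = 0,  H_2 ≅ Z.

Take the total order P < Q < R < S < T on the vertex set. Then K (dimension 2) consists of the simplices:

  0-simplices (5): P, Q, R, S, T
  1-simplices (9): PQ, PR, PS, PT, QR, QS, QT, RS, ST
  2-simplices (6): PQR, PQT, PRS, PST, QRS, QST

so the chain groups are C_0 ≅ Z^5, C_1 ≅ Z^9, C_2 ≅ Z^6.

The boundary map ∂_1: C_1 → C_0 sends each edge [p,q] (with p < q) to q − p. For instance
  ∂PR = R − P.
The 5×9 boundary matrix has rank 4 and Smith normal form diag(1,1,1,1).

∂_2: C_2 → C_1 acts by ∂[p,q,r] = [q,r] − [p,r] + [p,q]. For instance
  ∂PST = ST − PT + PS,
  ∂QST = ST − QT + QS.
The 9×6 boundary matrix has rank 5 and Smith normal form diag(1,1,1,1,1).

Computing H_k = (kernel of ∂_k) / (image of ∂_{k+1}):

  H_0: rank C_0 − rank ∂_1 = 5 − 4 = 1, and the invariant factors of ∂_1 are all 1, so H_0 = Z.
  H_1: rank ker ∂_1 − rank ∂_2 = (9 − 4) − 5 = 0, and the invariant factors of ∂_2 are all 1, so H_1 = 0.
  H_2: rank ker ∂_2 − rank ∂_3 = (6 − 5) − 0 = 1, and there is no ∂_3, so H_2 = Z.

As a check, the Euler characteristic is 5 − 9 + 6 = 2, which agrees with 1 − 0 + 1 = 2.
(K is a triangulation of the 2-sphere S^2.)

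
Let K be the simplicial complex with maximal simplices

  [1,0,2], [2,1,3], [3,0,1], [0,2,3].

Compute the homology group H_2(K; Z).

K has 4 vertices, 6 edges, 4 triangles.
rank ∂_2 = 3, rank ∂_3 = 0 ⇒ b_2 = 4 − 3 − 0 = 1. So H_2 ≅ Z.

H_2 ≅ Z.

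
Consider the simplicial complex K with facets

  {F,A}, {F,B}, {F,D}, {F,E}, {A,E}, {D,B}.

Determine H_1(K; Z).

H_1 ≅ Z^2.

K has 5 vertices, 6 edges.
rank ∂_1 = 4, rank ∂_2 = 0 ⇒ b_1 = 6 − 4 − 0 = 2. So H_1 ≅ Z^2.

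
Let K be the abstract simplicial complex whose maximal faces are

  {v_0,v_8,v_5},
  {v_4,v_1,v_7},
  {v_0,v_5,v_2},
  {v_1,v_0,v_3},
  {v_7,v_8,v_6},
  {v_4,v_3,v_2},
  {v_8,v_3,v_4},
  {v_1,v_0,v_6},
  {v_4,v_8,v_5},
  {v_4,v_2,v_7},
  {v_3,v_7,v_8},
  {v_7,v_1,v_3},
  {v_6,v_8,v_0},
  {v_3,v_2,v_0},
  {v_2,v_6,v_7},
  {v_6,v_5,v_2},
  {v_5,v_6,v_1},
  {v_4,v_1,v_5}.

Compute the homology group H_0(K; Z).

Fix the vertex order v_0 < v_1 < v_2 < v_3 < v_4 < v_5 < v_6 < v_7 < v_8 and write every simplex with vertices in increasing order. Then dim K = 2 and the simplices of K are:

  0-simplices (9): [v_0], [v_1], [v_2], [v_3], [v_4], [v_5], [v_6], [v_7], [v_8]
  1-simplices (27): (27 of them)
  2-simplices (18): (18 of them)

so the chain groups are C_0 ≅ Z^9, C_1 ≅ Z^27, C_2 ≅ Z^18.

∂_1: C_1 → C_0 sends each edge [p,q] (with p < q) to q − p. For instance
  ∂[v_1,v_3] = [v_3] − [v_1].
The resulting 9×27 matrix has rank 8, and its Smith normal form has invariant factors (1,1,1,1,1,1,1,1).

The boundary map ∂_2: C_2 → C_1 acts by ∂[p,q,r] = [q,r] − [p,r] + [p,q]. For instance
  ∂[v_2,v_5,v_6] = [v_5,v_6] − [v_2,v_6] + [v_2,v_5],
  ∂[v_2,v_3,v_4] = [v_3,v_4] − [v_2,v_4] + [v_2,v_3].
This gives a 27×18 integer matrix of rank 18; reducing to Smith normal form yields diagonal entries (1,1,1,1,1,1,1,1,1,1,1,1,1,1,1,1,1,2).

From H_k ≅ ker(∂_k) / im(∂_{k+1}) we obtain:

  H_0: rank C_0 − rank ∂_1 = 9 − 8 = 1, and the invariant factors of ∂_1 are all 1, so H_0 = Z.

H_0 = Z.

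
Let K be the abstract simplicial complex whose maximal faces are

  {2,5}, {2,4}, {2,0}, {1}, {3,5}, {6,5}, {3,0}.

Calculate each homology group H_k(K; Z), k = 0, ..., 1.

H_0 ≅ Z^2,  H_1 ≅ Z.

Fix the vertex order 0 < 1 < 2 < 3 < 4 < 5 < 6 and write every simplex with vertices in increasing order. Then dim K = 1 and the simplices of K are:

  0-simplices (7): [0], [1], [2], [3], [4], [5], [6]
  1-simplices (6): [0,2], [0,3], [2,4], [2,5], [3,5], [5,6]

giving chain groups C_0 ≅ Z^7, C_1 ≅ Z^6.

∂_1: C_1 → C_0 maps an edge to its endpoints' difference, ∂[p,q] = q − p. For instance
  ∂[2,5] = [5] − [2].
The resulting 7×6 matrix has rank 5, and its Smith normal form has invariant factors (1,1,1,1,1).

Computing H_k = (kernel of ∂_k) / (image of ∂_{k+1}):

  H_0: rank C_0 − rank ∂_1 = 7 − 5 = 2, and the invariant factors of ∂_1 are all 1, so H_0 = Z^2.
  H_1: rank ker ∂_1 − rank ∂_2 = (6 − 5) − 0 = 1, and there is no ∂_2, so H_1 = Z.

As a check, the Euler characteristic is 7 − 6 = 1, which agrees with 2 − 1 = 1.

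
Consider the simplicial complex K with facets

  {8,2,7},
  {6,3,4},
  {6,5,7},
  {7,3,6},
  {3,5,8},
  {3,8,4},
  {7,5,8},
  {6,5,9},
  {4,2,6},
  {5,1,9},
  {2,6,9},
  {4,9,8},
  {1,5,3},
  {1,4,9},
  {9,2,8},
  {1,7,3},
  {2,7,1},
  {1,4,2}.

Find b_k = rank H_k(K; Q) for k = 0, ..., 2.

b_0 = 1, b_1 = 1, b_2 = 0.

K has 9 vertices, 27 edges, 18 triangles.
rank ∂_0 = 0, rank ∂_1 = 8 ⇒ b_0 = 9 − 0 − 8 = 1; all invariant factors of ∂_1 are 1 so no torsion. So H_0 = Z.
rank ∂_1 = 8, rank ∂_2 = 18 ⇒ b_1 = 27 − 8 − 18 = 1; ∂_2 has invariant factor(s) [2] giving torsion. So H_1 = Z × Z/2.
rank ∂_2 = 18, rank ∂_3 = 0 ⇒ b_2 = 18 − 18 − 0 = 0. So H_2 = 0.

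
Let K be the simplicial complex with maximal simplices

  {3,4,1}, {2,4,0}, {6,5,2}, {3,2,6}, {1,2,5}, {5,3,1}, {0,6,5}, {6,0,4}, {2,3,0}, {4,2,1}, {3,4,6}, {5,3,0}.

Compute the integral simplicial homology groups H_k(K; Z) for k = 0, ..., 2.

Fix the vertex order 0 < 1 < 2 < 3 < 4 < 5 < 6 and write every simplex with vertices in increasing order. Then dim K = 2 and the simplices of K are:

  0-simplices (7): [0], [1], [2], [3], [4], [5], [6]
  1-simplices (18): [0,2], [0,3], [0,4], [0,5], [0,6], [1,2], [1,3], [1,4], [1,5], [2,3], [2,4], [2,5], [2,6], [3,4], [3,5], [3,6], [4,6], [5,6]
  2-simplices (12): [0,2,3], [0,2,4], [0,3,5], [0,4,6], [0,5,6], [1,2,4], [1,2,5], [1,3,4], [1,3,5], [2,3,6], [2,5,6], [3,4,6]

Hence C_0 ≅ Z^7, C_1 ≅ Z^18, C_2 ≅ Z^12.

∂_1: C_1 → C_0 sends each edge [p,q] (with p < q) to q − p. For instance
  ∂[1,4] = [4] − [1].
The resulting 7×18 matrix has rank 6, and its Smith normal form has invariant factors (1,1,1,1,1,1).

Boundary ∂_2: C_2 → C_1 sends each 2-simplex [p,q,r] to [q,r] − [p,r] + [p,q]. For instance
  ∂[1,2,4] = [2,4] − [1,4] + [1,2],
  ∂[0,5,6] = [5,6] − [0,6] + [0,5].
As a 18×12 matrix over Z this has rank 12, with invariant factors (1,1,1,1,1,1,1,1,1,1,1,2).

Reading off H_k = ker ∂_k / im ∂_{k+1}:

  H_0: rank C_0 − rank ∂_1 = 7 − 6 = 1, and the invariant factors of ∂_1 are all 1, so H_0 ≅ Z.
  H_1: rank ker ∂_1 − rank ∂_2 = (18 − 6) − 12 = 0, and ∂_2 has invariant factor 2 > 1, so H_1 ≅ Z/2.
  H_2: rank ker ∂_2 − rank ∂_3 = (12 − 12) − 0 = 0, and there is no ∂_3, so H_2 ≅ 0.

H_0 ≅ Z,  H_1 ≅ Z/2,  H_2 = 0.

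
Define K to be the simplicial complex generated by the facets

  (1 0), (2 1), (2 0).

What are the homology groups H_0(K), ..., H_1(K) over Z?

H_0 = Z,  H_1 = Z.

Order the vertices as 0 < 1 < 2. Listing each simplex with vertices in this order, K has dimension 1 with simplices:

  0-simplices (3): [0], [1], [2]
  1-simplices (3): [0,1], [0,2], [1,2]

so the chain groups are C_0 ≅ Z^3, C_1 ≅ Z^3.

Boundary ∂_1: C_1 → C_0 maps an edge to its endpoints' difference, ∂[p,q] = q − p.
As a 3×3 matrix over Z this has rank 2, with invariant factors (1,1).

Reading off H_k = ker ∂_k / im ∂_{k+1}:

  H_0: rank C_0 − rank ∂_1 = 3 − 2 = 1, and the invariant factors of ∂_1 are all 1, so H_0 = Z.
  H_1: rank ker ∂_1 − rank ∂_2 = (3 − 2) − 0 = 1, and there is no ∂_2, so H_1 = Z.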